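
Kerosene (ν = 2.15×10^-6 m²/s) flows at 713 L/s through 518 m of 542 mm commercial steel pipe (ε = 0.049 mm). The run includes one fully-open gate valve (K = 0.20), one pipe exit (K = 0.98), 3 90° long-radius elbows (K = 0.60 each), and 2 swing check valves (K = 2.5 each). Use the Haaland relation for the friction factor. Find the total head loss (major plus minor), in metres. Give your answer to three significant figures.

V = 4Q/(πD²) = 3.090 m/s; V²/2g = 0.4867 m
Re = 7.79×10^5, ε/D = 9.04×10^-5 → f = 0.01349 (Haaland)
Major: h_f = f(L/D)·V²/2g = 0.01349·955.7·0.4867 = 6.274 m
Minor: ΣK = 7.98; h_m = ΣK·V²/2g = 3.884 m
Total H_L = 6.274 + 3.884 = 10.16 m

H_L ≈ 10.2 m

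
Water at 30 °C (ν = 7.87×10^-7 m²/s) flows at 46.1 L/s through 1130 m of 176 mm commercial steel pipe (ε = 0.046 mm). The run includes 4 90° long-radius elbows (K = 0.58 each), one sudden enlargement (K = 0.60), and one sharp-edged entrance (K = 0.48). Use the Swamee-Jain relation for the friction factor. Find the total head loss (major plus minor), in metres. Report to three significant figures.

H_L ≈ 19.7 m

V = 4Q/(πD²) = 1.895 m/s; V²/2g = 0.1830 m
Re = 4.24×10^5, ε/D = 2.61×10^-4 → f = 0.01627 (Swamee-Jain)
Major: h_f = f(L/D)·V²/2g = 0.01627·6420·0.1830 = 19.11 m
Minor: ΣK = 3.40; h_m = ΣK·V²/2g = 0.6222 m
Total H_L = 19.11 + 0.6222 = 19.74 m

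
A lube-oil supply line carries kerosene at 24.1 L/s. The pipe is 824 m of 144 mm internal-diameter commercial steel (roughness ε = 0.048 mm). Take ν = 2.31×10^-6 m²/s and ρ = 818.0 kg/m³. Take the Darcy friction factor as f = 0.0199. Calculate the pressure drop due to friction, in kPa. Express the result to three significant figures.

V = 4Q/(πD²) = 4·0.0241/(π·0.144²) = 1.480 m/s
h_f = f(L/D)V²/(2g) = 0.01990·(824/0.144)·1.480²/(2·9.81) = 12.71 m
Δp = ρg·h_f = 818.0·9.81·12.71 = 102.0 kPa

Δp ≈ 102 kPa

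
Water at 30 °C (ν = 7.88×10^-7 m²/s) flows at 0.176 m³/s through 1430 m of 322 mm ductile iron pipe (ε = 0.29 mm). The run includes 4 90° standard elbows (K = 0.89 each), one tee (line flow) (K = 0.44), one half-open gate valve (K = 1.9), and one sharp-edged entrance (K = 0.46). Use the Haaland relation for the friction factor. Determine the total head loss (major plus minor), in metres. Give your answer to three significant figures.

V = 4Q/(πD²) = 2.161 m/s; V²/2g = 0.2381 m
Re = 8.83×10^5, ε/D = 9.01×10^-4 → f = 0.01951 (Haaland)
Major: h_f = f(L/D)·V²/2g = 0.01951·4441·0.2381 = 20.63 m
Minor: ΣK = 6.36; h_m = ΣK·V²/2g = 1.514 m
Total H_L = 20.63 + 1.514 = 22.14 m

H_L ≈ 22.1 m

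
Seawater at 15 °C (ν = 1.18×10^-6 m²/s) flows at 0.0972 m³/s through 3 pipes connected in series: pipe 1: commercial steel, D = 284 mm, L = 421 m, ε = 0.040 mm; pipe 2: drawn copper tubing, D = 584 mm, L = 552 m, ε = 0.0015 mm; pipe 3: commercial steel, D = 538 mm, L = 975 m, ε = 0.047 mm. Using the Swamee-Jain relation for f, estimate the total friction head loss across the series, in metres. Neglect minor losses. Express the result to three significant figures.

Pipe 1: V = 1.534 m/s, Re = 3.69×10^5, ε/D = 1.41×10^-4, f = 0.01542, h_1 = f(L/D)V²/2g = 2.743 m
Pipe 2: V = 0.3629 m/s, Re = 1.80×10^5, ε/D = 2.57×10^-6, f = 0.01588, h_2 = f(L/D)V²/2g = 0.1008 m
Pipe 3: V = 0.4276 m/s, Re = 1.95×10^5, ε/D = 8.74×10^-5, f = 0.01636, h_3 = f(L/D)V²/2g = 0.2762 m
Series → Q common, losses add: H = Σh = 3.120 m

H ≈ 3.12 m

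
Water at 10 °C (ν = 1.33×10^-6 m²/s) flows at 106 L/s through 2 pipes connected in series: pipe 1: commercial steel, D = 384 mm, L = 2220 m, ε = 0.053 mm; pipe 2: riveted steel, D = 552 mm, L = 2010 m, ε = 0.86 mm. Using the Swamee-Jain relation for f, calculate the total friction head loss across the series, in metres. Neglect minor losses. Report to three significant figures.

Pipe 1: V = 0.9153 m/s, Re = 2.64×10^5, ε/D = 1.38×10^-4, f = 0.01605, h_1 = f(L/D)V²/2g = 3.961 m
Pipe 2: V = 0.4429 m/s, Re = 1.84×10^5, ε/D = 0.00156, f = 0.02325, h_2 = f(L/D)V²/2g = 0.8466 m
Series → Q common, losses add: H = Σh = 4.808 m

H ≈ 4.81 m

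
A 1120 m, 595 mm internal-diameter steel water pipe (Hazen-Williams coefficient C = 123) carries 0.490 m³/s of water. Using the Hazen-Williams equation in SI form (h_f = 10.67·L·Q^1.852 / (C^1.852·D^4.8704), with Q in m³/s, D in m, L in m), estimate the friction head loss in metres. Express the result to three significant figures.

h_f = 10.67·1120·0.490^1.852 / (123^1.852·0.595^4.8704) = 5.387 m

h_f ≈ 5.39 m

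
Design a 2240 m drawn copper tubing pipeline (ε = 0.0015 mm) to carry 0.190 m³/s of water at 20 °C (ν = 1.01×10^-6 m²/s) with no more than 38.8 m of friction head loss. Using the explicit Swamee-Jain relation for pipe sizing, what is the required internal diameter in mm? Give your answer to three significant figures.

Swamee-Jain (Type III): D = 0.66·[ε^1.25·(LQ²/(gh_f))^4.75 + ν·Q^9.4·(L/(gh_f))^5.2]^0.04
LQ²/(gh_f) = 0.2124; L/(gh_f) = 5.885
Term 1 = ε^1.25·(…)^4.75 = 3.35×10^-11; Term 2 = ν·Q^9.4·(…)^5.2 = 1.69×10^-9
D = 0.66·(3.35×10^-11 + 1.69×10^-9)^0.04 = 0.2944 m = 294 mm
Check: V = 2.79 m/s, Re = 8.14×10^5, f = 0.01213, h_f = 36.6 m ≈ 38.8 m ✓

D ≈ 294 mm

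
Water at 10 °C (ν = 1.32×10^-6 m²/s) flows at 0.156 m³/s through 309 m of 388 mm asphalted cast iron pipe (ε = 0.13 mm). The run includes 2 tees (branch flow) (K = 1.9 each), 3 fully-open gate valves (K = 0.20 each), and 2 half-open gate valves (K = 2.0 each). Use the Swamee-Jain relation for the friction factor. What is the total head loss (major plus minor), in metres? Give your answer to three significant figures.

V = 4Q/(πD²) = 1.319 m/s; V²/2g = 0.08872 m
Re = 3.88×10^5, ε/D = 3.35×10^-4 → f = 0.01694 (Swamee-Jain)
Major: h_f = f(L/D)·V²/2g = 0.01694·796.4·0.08872 = 1.197 m
Minor: ΣK = 8.40; h_m = ΣK·V²/2g = 0.7453 m
Total H_L = 1.197 + 0.7453 = 1.943 m

H_L ≈ 1.94 m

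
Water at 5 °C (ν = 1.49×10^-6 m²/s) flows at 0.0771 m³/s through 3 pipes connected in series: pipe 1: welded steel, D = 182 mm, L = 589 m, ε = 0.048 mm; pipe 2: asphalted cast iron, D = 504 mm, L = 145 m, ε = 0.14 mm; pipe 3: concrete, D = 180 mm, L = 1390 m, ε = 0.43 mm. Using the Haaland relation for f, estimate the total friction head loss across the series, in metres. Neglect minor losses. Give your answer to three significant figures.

Pipe 1: V = 2.964 m/s, Re = 3.62×10^5, ε/D = 2.64×10^-4, f = 0.01626, h_1 = f(L/D)V²/2g = 23.56 m
Pipe 2: V = 0.3865 m/s, Re = 1.31×10^5, ε/D = 2.78×10^-4, f = 0.01835, h_2 = f(L/D)V²/2g = 0.04018 m
Pipe 3: V = 3.030 m/s, Re = 3.66×10^5, ε/D = 0.00239, f = 0.02500, h_3 = f(L/D)V²/2g = 90.34 m
Series → Q common, losses add: H = Σh = 113.9 m

H ≈ 114 m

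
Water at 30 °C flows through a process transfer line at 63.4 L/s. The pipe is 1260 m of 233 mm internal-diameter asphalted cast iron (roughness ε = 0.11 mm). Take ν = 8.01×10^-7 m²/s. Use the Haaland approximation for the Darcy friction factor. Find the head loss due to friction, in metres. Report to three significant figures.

h_f ≈ 10.7 m

V = 4Q/(πD²) = 4·0.0634/(π·0.233²) = 1.487 m/s
Re = VD/ν = 1.487·0.233/8.01×10^-7 = 4.33×10^5 → turbulent
ε/D = 0.11/233 = 4.72×10^-4
Haaland: f = 0.01752
h_f = f(L/D)V²/(2g) = 0.01752·(1260/0.233)·1.487²/(2·9.81) = 10.68 m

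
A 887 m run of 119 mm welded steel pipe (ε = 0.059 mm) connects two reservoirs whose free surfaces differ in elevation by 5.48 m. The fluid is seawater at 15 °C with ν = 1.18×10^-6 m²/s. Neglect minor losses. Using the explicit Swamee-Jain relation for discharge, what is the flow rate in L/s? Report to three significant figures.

Swamee-Jain (Type II): Q = -0.965·√(gD⁵h_f/L)·ln[ε/(3.7D) + √(3.17ν²L/(gD³h_f))]
√(gD⁵h_f/L) = √(9.81·0.119⁵·5.48/887) = 0.001203
ε/(3.7D) = 1.34×10^-4; √(3.17ν²L/(gD³h_f)) = 2.08×10^-4
Q = -0.965·0.001203·ln(3.419×10^-4) = 0.009262 m³/s
Check: V = 0.833 m/s, Re = 8.40×10^4, f = 0.02088, h_f = 5.50 m ≈ 5.48 m ✓

Q ≈ 9.26 L/s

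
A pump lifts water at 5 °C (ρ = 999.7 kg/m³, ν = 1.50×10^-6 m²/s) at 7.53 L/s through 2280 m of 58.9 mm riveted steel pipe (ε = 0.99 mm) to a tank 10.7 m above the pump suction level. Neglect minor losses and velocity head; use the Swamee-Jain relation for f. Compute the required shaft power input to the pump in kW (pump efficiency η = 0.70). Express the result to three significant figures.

P_shaft ≈ 74.5 kW

V = 4Q/(πD²) = 2.764 m/s; Re = 1.09×10^5; ε/D = 0.0168; f = 0.04617
h_f = f(L/D)V²/2g = 695.8 m
Total head H = z + h_f = 10.7 + 695.8 = 706.5 m
P_hyd = ρgQH = 999.7·9.81·0.00753·706.5 = 52.17 kW
P_shaft = P_hyd/η = 52.17/0.70 = 74.53 kW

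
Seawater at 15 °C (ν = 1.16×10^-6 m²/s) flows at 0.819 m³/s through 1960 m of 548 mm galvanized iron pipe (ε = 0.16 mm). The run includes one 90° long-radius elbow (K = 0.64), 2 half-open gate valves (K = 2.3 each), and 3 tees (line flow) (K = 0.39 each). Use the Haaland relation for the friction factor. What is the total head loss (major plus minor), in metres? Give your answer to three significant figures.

V = 4Q/(πD²) = 3.472 m/s; V²/2g = 0.6146 m
Re = 1.64×10^6, ε/D = 2.92×10^-4 → f = 0.01529 (Haaland)
Major: h_f = f(L/D)·V²/2g = 0.01529·3577·0.6146 = 33.60 m
Minor: ΣK = 6.41; h_m = ΣK·V²/2g = 3.939 m
Total H_L = 33.60 + 3.939 = 37.54 m

H_L ≈ 37.5 m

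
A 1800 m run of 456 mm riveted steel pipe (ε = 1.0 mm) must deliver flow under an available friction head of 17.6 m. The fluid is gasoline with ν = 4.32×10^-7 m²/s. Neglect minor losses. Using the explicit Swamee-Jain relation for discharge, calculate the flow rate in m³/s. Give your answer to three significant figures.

Q ≈ 0.311 m³/s

Swamee-Jain (Type II): Q = -0.965·√(gD⁵h_f/L)·ln[ε/(3.7D) + √(3.17ν²L/(gD³h_f))]
√(gD⁵h_f/L) = √(9.81·0.456⁵·17.6/1800) = 0.04349
ε/(3.7D) = 5.93×10^-4; √(3.17ν²L/(gD³h_f)) = 8.07×10^-6
Q = -0.965·0.04349·ln(6.008×10^-4) = 0.3113 m³/s
Check: V = 1.91 m/s, Re = 2.01×10^6, f = 0.02414, h_f = 17.6 m ≈ 17.6 m ✓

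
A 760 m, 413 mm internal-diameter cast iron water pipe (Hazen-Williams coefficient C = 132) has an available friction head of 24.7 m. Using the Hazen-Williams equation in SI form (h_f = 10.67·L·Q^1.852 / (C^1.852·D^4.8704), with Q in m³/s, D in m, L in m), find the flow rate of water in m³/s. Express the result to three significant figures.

Rearranging: Q = [h_f·C^1.852·D^4.8704 / (10.67·L)]^(1/1.852)
Q = [24.7·132^1.852·0.413^4.8704 / (10.67·760)]^0.540 = 0.5648 m³/s

Q ≈ 0.565 m³/s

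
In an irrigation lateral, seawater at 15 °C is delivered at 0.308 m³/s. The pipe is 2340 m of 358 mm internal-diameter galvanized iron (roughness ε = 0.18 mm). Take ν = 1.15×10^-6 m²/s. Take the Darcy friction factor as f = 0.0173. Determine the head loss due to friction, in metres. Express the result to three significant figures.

h_f ≈ 54.0 m

V = 4Q/(πD²) = 4·0.308/(π·0.358²) = 3.060 m/s
h_f = f(L/D)V²/(2g) = 0.01730·(2340/0.358)·3.060²/(2·9.81) = 53.96 m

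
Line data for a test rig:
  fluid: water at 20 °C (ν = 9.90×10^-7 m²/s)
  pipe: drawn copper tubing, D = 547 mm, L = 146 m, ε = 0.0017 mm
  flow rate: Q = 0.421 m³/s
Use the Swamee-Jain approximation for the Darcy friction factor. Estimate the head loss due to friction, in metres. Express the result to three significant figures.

V = 4Q/(πD²) = 4·0.421/(π·0.547²) = 1.792 m/s
Re = VD/ν = 1.792·0.547/9.90×10^-7 = 9.90×10^5 → turbulent
ε/D = 0.0017/547 = 3.11×10^-6
Swamee-Jain: f = 0.01170
h_f = f(L/D)V²/(2g) = 0.01170·(146/0.547)·1.792²/(2·9.81) = 0.5111 m

h_f ≈ 0.511 m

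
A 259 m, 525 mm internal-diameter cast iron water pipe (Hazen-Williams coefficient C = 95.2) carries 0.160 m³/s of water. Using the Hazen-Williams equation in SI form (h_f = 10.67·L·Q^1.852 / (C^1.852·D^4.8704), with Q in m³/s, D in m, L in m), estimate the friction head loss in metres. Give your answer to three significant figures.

h_f ≈ 0.463 m

h_f = 10.67·259·0.160^1.852 / (95.2^1.852·0.525^4.8704) = 0.4634 m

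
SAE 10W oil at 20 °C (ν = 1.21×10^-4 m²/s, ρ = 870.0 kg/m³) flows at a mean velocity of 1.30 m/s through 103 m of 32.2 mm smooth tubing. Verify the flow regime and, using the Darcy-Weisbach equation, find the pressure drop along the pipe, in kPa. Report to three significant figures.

Re = VD/ν = 1.30·0.03220/1.21×10^-4 = 346 → laminar (Re < 2300)
f = 64/Re = 0.1850
h_f = f(L/D)V²/(2g) = 0.1850·(103/0.03220)·1.30²/(2·9.81) = 50.97 m
Δp = ρg·h_f = 870.0·9.81·50.97 = 435.0 kPa

Δp ≈ 435 kPa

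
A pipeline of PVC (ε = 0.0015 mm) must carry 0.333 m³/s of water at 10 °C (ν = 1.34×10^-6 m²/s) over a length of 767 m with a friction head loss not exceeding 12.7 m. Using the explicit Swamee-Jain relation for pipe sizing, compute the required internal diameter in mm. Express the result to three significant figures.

Swamee-Jain (Type III): D = 0.66·[ε^1.25·(LQ²/(gh_f))^4.75 + ν·Q^9.4·(L/(gh_f))^5.2]^0.04
LQ²/(gh_f) = 0.6827; L/(gh_f) = 6.156
Term 1 = ε^1.25·(…)^4.75 = 8.56×10^-9; Term 2 = ν·Q^9.4·(…)^5.2 = 5.53×10^-7
D = 0.66·(8.56×10^-9 + 5.53×10^-7)^0.04 = 0.3711 m = 371 mm
Check: V = 3.08 m/s, Re = 8.53×10^5, f = 0.01202, h_f = 12.0 m ≈ 12.7 m ✓

D ≈ 371 mm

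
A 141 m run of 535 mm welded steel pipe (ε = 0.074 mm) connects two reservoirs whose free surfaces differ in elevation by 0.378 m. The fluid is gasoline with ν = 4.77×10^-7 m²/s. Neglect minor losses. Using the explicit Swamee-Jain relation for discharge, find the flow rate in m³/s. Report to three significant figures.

Q ≈ 0.324 m³/s

Swamee-Jain (Type II): Q = -0.965·√(gD⁵h_f/L)·ln[ε/(3.7D) + √(3.17ν²L/(gD³h_f))]
√(gD⁵h_f/L) = √(9.81·0.535⁵·0.378/141) = 0.03395
ε/(3.7D) = 3.74×10^-5; √(3.17ν²L/(gD³h_f)) = 1.34×10^-5
Q = -0.965·0.03395·ln(5.077×10^-5) = 0.3240 m³/s
Check: V = 1.44 m/s, Re = 1.62×10^6, f = 0.01363, h_f = 0.380 m ≈ 0.378 m ✓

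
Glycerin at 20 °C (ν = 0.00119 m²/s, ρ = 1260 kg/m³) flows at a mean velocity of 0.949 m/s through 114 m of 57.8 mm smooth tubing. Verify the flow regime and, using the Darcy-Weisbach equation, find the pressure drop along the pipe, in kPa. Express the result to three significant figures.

Re = VD/ν = 0.949·0.05780/0.00119 = 46.1 → laminar (Re < 2300)
f = 64/Re = 1.388
h_f = f(L/D)V²/(2g) = 1.388·(114/0.05780)·0.949²/(2·9.81) = 125.7 m
Δp = ρg·h_f = 1260·9.81·125.7 = 1554 kPa

Δp ≈ 1550 kPa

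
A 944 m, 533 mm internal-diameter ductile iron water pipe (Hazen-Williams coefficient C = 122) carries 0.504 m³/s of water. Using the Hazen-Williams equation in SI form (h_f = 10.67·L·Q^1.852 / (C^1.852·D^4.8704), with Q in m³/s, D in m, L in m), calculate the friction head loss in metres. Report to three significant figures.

h_f ≈ 8.30 m

h_f = 10.67·944·0.504^1.852 / (122^1.852·0.533^4.8704) = 8.299 m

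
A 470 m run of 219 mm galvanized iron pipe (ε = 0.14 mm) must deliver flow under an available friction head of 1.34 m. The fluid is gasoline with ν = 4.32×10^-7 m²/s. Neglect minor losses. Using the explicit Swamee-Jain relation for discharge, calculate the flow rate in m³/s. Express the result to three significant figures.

Swamee-Jain (Type II): Q = -0.965·√(gD⁵h_f/L)·ln[ε/(3.7D) + √(3.17ν²L/(gD³h_f))]
√(gD⁵h_f/L) = √(9.81·0.219⁵·1.34/470) = 0.003754
ε/(3.7D) = 1.73×10^-4; √(3.17ν²L/(gD³h_f)) = 4.49×10^-5
Q = -0.965·0.003754·ln(2.177×10^-4) = 0.03054 m³/s
Check: V = 0.811 m/s, Re = 4.11×10^5, f = 0.01876, h_f = 1.35 m ≈ 1.34 m ✓

Q ≈ 0.0305 m³/s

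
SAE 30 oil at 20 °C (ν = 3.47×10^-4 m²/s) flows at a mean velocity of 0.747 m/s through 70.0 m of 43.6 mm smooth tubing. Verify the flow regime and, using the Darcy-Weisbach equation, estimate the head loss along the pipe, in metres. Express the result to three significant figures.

h_f ≈ 31.1 m

Re = VD/ν = 0.747·0.04360/3.47×10^-4 = 93.9 → laminar (Re < 2300)
f = 64/Re = 0.6819
h_f = f(L/D)V²/(2g) = 0.6819·(70.0/0.04360)·0.747²/(2·9.81) = 31.14 m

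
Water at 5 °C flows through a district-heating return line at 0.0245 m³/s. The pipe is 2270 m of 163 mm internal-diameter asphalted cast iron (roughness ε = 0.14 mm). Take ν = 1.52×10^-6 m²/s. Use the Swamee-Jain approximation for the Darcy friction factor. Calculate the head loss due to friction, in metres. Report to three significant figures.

V = 4Q/(πD²) = 4·0.0245/(π·0.163²) = 1.174 m/s
Re = VD/ν = 1.174·0.163/1.52×10^-6 = 1.26×10^5 → turbulent
ε/D = 0.14/163 = 8.59×10^-4
Swamee-Jain: f = 0.02137
h_f = f(L/D)V²/(2g) = 0.02137·(2270/0.163)·1.174²/(2·9.81) = 20.91 m

h_f ≈ 20.9 m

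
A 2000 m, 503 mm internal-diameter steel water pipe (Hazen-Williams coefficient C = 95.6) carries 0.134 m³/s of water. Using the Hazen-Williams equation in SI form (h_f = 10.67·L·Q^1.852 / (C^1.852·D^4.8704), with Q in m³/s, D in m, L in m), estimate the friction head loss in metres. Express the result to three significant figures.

h_f = 10.67·2000·0.134^1.852 / (95.6^1.852·0.503^4.8704) = 3.150 m

h_f ≈ 3.15 m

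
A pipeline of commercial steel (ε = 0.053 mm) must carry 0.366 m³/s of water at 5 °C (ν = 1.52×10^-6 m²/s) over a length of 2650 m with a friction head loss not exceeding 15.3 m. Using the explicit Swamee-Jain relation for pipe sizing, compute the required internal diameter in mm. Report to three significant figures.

D ≈ 492 mm

Swamee-Jain (Type III): D = 0.66·[ε^1.25·(LQ²/(gh_f))^4.75 + ν·Q^9.4·(L/(gh_f))^5.2]^0.04
LQ²/(gh_f) = 2.365; L/(gh_f) = 17.66
Term 1 = ε^1.25·(…)^4.75 = 2.70×10^-4; Term 2 = ν·Q^9.4·(…)^5.2 = 3.65×10^-4
D = 0.66·(2.70×10^-4 + 3.65×10^-4)^0.04 = 0.4916 m = 492 mm
Check: V = 1.93 m/s, Re = 6.24×10^5, f = 0.01422, h_f = 14.5 m ≈ 15.3 m ✓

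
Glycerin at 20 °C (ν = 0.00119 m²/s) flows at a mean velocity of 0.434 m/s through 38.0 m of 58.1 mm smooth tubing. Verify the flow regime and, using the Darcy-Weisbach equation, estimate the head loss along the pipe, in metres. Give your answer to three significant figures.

h_f ≈ 19.0 m

Re = VD/ν = 0.434·0.05810/0.00119 = 21.2 → laminar (Re < 2300)
f = 64/Re = 3.020
h_f = f(L/D)V²/(2g) = 3.020·(38.0/0.05810)·0.434²/(2·9.81) = 18.96 m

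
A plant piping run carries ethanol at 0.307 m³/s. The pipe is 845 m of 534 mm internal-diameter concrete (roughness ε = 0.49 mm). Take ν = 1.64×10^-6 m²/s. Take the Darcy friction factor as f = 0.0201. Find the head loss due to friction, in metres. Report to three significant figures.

h_f ≈ 3.05 m

V = 4Q/(πD²) = 4·0.307/(π·0.534²) = 1.371 m/s
h_f = f(L/D)V²/(2g) = 0.02010·(845/0.534)·1.371²/(2·9.81) = 3.046 m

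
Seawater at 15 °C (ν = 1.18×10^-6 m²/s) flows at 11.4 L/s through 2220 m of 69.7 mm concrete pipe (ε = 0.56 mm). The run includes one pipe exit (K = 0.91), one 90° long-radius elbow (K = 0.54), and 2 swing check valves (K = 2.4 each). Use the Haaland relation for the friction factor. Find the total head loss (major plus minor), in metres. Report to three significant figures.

H_L ≈ 520 m

V = 4Q/(πD²) = 2.988 m/s; V²/2g = 0.4550 m
Re = 1.76×10^5, ε/D = 0.00803 → f = 0.03568 (Haaland)
Major: h_f = f(L/D)·V²/2g = 0.03568·31851·0.4550 = 517.1 m
Minor: ΣK = 6.25; h_m = ΣK·V²/2g = 2.844 m
Total H_L = 517.1 + 2.844 = 519.9 m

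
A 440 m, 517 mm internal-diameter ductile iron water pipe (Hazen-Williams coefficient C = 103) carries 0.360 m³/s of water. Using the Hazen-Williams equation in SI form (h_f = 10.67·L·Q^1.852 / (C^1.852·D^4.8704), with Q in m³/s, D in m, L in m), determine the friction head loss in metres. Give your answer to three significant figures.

h_f = 10.67·440·0.360^1.852 / (103^1.852·0.517^4.8704) = 3.293 m

h_f ≈ 3.29 m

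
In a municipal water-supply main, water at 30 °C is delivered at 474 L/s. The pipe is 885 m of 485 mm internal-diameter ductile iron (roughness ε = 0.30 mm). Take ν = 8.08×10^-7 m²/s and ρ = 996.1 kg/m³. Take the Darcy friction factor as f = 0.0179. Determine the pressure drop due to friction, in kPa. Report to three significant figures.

V = 4Q/(πD²) = 4·0.474/(π·0.485²) = 2.566 m/s
h_f = f(L/D)V²/(2g) = 0.01790·(885/0.485)·2.566²/(2·9.81) = 10.96 m
Δp = ρg·h_f = 996.1·9.81·10.96 = 107.1 kPa

Δp ≈ 107 kPa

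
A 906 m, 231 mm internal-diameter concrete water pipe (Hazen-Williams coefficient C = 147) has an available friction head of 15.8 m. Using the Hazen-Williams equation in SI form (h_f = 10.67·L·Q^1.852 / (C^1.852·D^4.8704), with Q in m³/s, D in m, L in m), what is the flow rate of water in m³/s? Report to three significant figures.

Rearranging: Q = [h_f·C^1.852·D^4.8704 / (10.67·L)]^(1/1.852)
Q = [15.8·147^1.852·0.231^4.8704 / (10.67·906)]^0.540 = 0.09752 m³/s

Q ≈ 0.0975 m³/s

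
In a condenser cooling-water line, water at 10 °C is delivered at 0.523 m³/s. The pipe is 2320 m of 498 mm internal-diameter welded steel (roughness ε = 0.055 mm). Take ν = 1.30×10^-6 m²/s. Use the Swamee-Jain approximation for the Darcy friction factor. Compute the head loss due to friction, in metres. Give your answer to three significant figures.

h_f ≈ 23.3 m

V = 4Q/(πD²) = 4·0.523/(π·0.498²) = 2.685 m/s
Re = VD/ν = 2.685·0.498/1.30×10^-6 = 1.03×10^6 → turbulent
ε/D = 0.055/498 = 1.10×10^-4
Swamee-Jain: f = 0.01363
h_f = f(L/D)V²/(2g) = 0.01363·(2320/0.498)·2.685²/(2·9.81) = 23.33 m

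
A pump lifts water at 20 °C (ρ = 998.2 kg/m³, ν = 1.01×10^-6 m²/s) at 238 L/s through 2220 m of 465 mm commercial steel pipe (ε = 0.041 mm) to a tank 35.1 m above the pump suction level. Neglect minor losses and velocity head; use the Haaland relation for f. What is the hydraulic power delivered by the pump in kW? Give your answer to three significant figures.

V = 4Q/(πD²) = 1.401 m/s; Re = 6.45×10^5; ε/D = 8.82×10^-5; f = 0.01372
h_f = f(L/D)V²/2g = 6.558 m
Total head H = z + h_f = 35.1 + 6.558 = 41.66 m
P_hyd = ρgQH = 998.2·9.81·0.238·41.66 = 97.09 kW

P_hyd ≈ 97.1 kW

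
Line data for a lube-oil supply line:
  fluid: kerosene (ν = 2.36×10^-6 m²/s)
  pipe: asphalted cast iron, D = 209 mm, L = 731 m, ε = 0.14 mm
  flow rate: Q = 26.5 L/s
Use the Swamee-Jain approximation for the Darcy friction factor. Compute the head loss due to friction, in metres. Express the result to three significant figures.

h_f ≈ 2.36 m

V = 4Q/(πD²) = 4·0.0265/(π·0.209²) = 0.7724 m/s
Re = VD/ν = 0.7724·0.209/2.36×10^-6 = 6.84×10^4 → turbulent
ε/D = 0.14/209 = 6.70×10^-4
Swamee-Jain: f = 0.02214
h_f = f(L/D)V²/(2g) = 0.02214·(731/0.209)·0.7724²/(2·9.81) = 2.355 m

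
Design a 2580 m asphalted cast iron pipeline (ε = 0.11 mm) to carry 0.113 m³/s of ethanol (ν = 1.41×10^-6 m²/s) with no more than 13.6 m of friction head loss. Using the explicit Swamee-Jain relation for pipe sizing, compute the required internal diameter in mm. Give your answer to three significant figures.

D ≈ 327 mm

Swamee-Jain (Type III): D = 0.66·[ε^1.25·(LQ²/(gh_f))^4.75 + ν·Q^9.4·(L/(gh_f))^5.2]^0.04
LQ²/(gh_f) = 0.2469; L/(gh_f) = 19.34
Term 1 = ε^1.25·(…)^4.75 = 1.47×10^-8; Term 2 = ν·Q^9.4·(…)^5.2 = 8.66×10^-9
D = 0.66·(1.47×10^-8 + 8.66×10^-9)^0.04 = 0.3268 m = 327 mm
Check: V = 1.35 m/s, Re = 3.12×10^5, f = 0.01725, h_f = 12.6 m ≈ 13.6 m ✓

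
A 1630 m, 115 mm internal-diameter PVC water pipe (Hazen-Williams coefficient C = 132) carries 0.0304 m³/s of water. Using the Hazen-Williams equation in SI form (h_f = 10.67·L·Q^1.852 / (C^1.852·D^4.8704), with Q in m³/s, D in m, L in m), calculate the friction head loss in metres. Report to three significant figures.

h_f ≈ 120 m

h_f = 10.67·1630·0.0304^1.852 / (132^1.852·0.115^4.8704) = 119.7 m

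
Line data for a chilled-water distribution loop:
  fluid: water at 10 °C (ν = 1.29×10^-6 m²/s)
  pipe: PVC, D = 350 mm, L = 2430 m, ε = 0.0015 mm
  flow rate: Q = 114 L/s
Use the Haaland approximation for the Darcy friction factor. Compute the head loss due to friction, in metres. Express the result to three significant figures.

h_f ≈ 7.05 m

V = 4Q/(πD²) = 4·0.114/(π·0.350²) = 1.185 m/s
Re = VD/ν = 1.185·0.350/1.29×10^-6 = 3.21×10^5 → turbulent
ε/D = 0.0015/350 = 4.29×10^-6
Haaland: f = 0.01419
h_f = f(L/D)V²/(2g) = 0.01419·(2430/0.350)·1.185²/(2·9.81) = 7.052 m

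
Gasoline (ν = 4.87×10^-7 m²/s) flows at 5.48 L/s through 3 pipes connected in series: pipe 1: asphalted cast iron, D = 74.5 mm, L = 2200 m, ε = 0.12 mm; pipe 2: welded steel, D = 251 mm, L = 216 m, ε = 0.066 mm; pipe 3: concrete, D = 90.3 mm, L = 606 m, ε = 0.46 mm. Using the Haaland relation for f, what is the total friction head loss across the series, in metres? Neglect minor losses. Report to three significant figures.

Pipe 1: V = 1.257 m/s, Re = 1.92×10^5, ε/D = 0.00161, f = 0.02311, h_1 = f(L/D)V²/2g = 54.98 m
Pipe 2: V = 0.1107 m/s, Re = 5.71×10^4, ε/D = 2.63×10^-4, f = 0.02097, h_2 = f(L/D)V²/2g = 0.01128 m
Pipe 3: V = 0.8557 m/s, Re = 1.59×10^5, ε/D = 0.00509, f = 0.03114, h_3 = f(L/D)V²/2g = 7.798 m
Series → Q common, losses add: H = Σh = 62.79 m

H ≈ 62.8 m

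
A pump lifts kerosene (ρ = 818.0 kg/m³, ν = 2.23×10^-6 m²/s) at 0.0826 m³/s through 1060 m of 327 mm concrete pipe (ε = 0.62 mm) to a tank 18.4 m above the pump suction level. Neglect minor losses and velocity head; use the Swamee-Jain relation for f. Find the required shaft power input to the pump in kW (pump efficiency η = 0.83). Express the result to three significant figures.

P_shaft ≈ 17.8 kW

V = 4Q/(πD²) = 0.9835 m/s; Re = 1.44×10^5; ε/D = 0.00190; f = 0.02454
h_f = f(L/D)V²/2g = 3.922 m
Total head H = z + h_f = 18.4 + 3.922 = 22.32 m
P_hyd = ρgQH = 818.0·9.81·0.0826·22.32 = 14.80 kW
P_shaft = P_hyd/η = 14.80/0.83 = 17.83 kW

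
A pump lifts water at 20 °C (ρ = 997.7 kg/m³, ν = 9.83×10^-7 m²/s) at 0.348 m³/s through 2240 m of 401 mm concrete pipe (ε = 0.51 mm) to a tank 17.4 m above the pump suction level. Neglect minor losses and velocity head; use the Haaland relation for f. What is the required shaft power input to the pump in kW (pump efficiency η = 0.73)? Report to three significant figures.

P_shaft ≈ 294 kW

V = 4Q/(πD²) = 2.756 m/s; Re = 1.12×10^6; ε/D = 0.00127; f = 0.02108
h_f = f(L/D)V²/2g = 45.57 m
Total head H = z + h_f = 17.4 + 45.57 = 62.97 m
P_hyd = ρgQH = 997.7·9.81·0.348·62.97 = 214.5 kW
P_shaft = P_hyd/η = 214.5/0.73 = 293.8 kW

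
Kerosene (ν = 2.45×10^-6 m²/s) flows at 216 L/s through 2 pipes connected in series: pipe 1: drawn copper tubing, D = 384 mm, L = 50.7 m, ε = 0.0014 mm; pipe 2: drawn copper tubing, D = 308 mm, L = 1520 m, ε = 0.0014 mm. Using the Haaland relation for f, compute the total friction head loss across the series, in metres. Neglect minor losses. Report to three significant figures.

Pipe 1: V = 1.865 m/s, Re = 2.92×10^5, ε/D = 3.65×10^-6, f = 0.01444, h_1 = f(L/D)V²/2g = 0.3380 m
Pipe 2: V = 2.899 m/s, Re = 3.64×10^5, ε/D = 4.55×10^-6, f = 0.01387, h_2 = f(L/D)V²/2g = 29.33 m
Series → Q common, losses add: H = Σh = 29.67 m

H ≈ 29.7 m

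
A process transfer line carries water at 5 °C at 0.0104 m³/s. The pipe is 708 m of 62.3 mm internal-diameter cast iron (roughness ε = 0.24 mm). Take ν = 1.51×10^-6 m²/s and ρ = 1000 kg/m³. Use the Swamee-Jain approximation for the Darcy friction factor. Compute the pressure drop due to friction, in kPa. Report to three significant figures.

V = 4Q/(πD²) = 4·0.0104/(π·0.0623²) = 3.412 m/s
Re = VD/ν = 3.412·0.0623/1.51×10^-6 = 1.41×10^5 → turbulent
ε/D = 0.24/62.3 = 0.00385
Swamee-Jain: f = 0.02912
h_f = f(L/D)V²/(2g) = 0.02912·(708/0.0623)·3.412²/(2·9.81) = 196.3 m
Δp = ρg·h_f = 1000·9.81·196.3 = 1926 kPa

Δp ≈ 1930 kPa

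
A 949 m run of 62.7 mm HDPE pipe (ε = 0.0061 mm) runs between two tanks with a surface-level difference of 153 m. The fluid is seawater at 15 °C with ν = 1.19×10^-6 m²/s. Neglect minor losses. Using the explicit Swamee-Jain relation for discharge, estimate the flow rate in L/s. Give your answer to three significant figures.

Q ≈ 10.7 L/s

Swamee-Jain (Type II): Q = -0.965·√(gD⁵h_f/L)·ln[ε/(3.7D) + √(3.17ν²L/(gD³h_f))]
√(gD⁵h_f/L) = √(9.81·0.0627⁵·153/949) = 0.001238
ε/(3.7D) = 2.63×10^-5; √(3.17ν²L/(gD³h_f)) = 1.07×10^-4
Q = -0.965·0.001238·ln(1.336×10^-4) = 0.01066 m³/s
Check: V = 3.45 m/s, Re = 1.82×10^5, f = 0.01662, h_f = 153 m ≈ 153 m ✓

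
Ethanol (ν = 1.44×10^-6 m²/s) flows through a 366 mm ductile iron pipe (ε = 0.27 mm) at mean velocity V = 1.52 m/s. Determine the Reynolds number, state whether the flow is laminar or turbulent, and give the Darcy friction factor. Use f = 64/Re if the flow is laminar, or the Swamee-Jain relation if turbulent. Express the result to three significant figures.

Re = VD/ν = 1.520·0.366/1.44×10^-6 = 3.86×10^5
Re > 4000 → turbulent; ε/D = 7.38×10^-4
Swamee-Jain: f = 0.01933

Re ≈ 3.86×10^5; turbulent; f ≈ 0.0193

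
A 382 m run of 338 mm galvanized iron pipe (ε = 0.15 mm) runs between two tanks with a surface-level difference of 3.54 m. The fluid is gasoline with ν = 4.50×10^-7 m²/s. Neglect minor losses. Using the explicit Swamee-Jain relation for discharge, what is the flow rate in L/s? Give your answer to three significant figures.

Q ≈ 172 L/s

Swamee-Jain (Type II): Q = -0.965·√(gD⁵h_f/L)·ln[ε/(3.7D) + √(3.17ν²L/(gD³h_f))]
√(gD⁵h_f/L) = √(9.81·0.338⁵·3.54/382) = 0.02003
ε/(3.7D) = 1.20×10^-4; √(3.17ν²L/(gD³h_f)) = 1.35×10^-5
Q = -0.965·0.02003·ln(1.335×10^-4) = 0.1724 m³/s
Check: V = 1.92 m/s, Re = 1.44×10^6, f = 0.01673, h_f = 3.56 m ≈ 3.54 m ✓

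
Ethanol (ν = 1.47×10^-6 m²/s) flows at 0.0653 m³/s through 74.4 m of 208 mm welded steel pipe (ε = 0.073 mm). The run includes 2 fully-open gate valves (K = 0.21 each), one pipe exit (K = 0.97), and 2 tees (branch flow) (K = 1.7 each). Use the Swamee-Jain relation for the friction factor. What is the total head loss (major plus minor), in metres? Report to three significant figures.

H_L ≈ 2.08 m

V = 4Q/(πD²) = 1.922 m/s; V²/2g = 0.1882 m
Re = 2.72×10^5, ε/D = 3.51×10^-4 → f = 0.01756 (Swamee-Jain)
Major: h_f = f(L/D)·V²/2g = 0.01756·357.7·0.1882 = 1.182 m
Minor: ΣK = 4.79; h_m = ΣK·V²/2g = 0.9016 m
Total H_L = 1.182 + 0.9016 = 2.084 m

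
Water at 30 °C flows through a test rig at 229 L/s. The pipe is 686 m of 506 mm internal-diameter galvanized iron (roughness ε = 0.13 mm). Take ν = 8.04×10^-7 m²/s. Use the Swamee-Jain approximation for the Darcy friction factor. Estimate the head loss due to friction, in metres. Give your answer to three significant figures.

V = 4Q/(πD²) = 4·0.229/(π·0.506²) = 1.139 m/s
Re = VD/ν = 1.139·0.506/8.04×10^-7 = 7.17×10^5 → turbulent
ε/D = 0.13/506 = 2.57×10^-4
Swamee-Jain: f = 0.01563
h_f = f(L/D)V²/(2g) = 0.01563·(686/0.506)·1.139²/(2·9.81) = 1.401 m

h_f ≈ 1.40 m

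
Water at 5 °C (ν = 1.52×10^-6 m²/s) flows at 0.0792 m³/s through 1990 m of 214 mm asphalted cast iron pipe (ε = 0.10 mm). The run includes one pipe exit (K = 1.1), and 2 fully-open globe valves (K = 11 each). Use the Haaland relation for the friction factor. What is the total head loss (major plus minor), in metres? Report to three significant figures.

H_L ≈ 46.7 m

V = 4Q/(πD²) = 2.202 m/s; V²/2g = 0.2471 m
Re = 3.10×10^5, ε/D = 4.67×10^-4 → f = 0.01784 (Haaland)
Major: h_f = f(L/D)·V²/2g = 0.01784·9299·0.2471 = 41.00 m
Minor: ΣK = 23.1; h_m = ΣK·V²/2g = 5.709 m
Total H_L = 41.00 + 5.709 = 46.71 m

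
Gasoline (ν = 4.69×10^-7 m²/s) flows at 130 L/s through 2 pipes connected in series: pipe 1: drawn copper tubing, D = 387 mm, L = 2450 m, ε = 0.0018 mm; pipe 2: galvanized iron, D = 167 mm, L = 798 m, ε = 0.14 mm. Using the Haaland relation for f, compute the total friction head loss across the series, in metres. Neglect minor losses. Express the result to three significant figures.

Pipe 1: V = 1.105 m/s, Re = 9.12×10^5, ε/D = 4.65×10^-6, f = 0.01184, h_1 = f(L/D)V²/2g = 4.667 m
Pipe 2: V = 5.935 m/s, Re = 2.11×10^6, ε/D = 8.38×10^-4, f = 0.01900, h_2 = f(L/D)V²/2g = 163.0 m
Series → Q common, losses add: H = Σh = 167.7 m

H ≈ 168 m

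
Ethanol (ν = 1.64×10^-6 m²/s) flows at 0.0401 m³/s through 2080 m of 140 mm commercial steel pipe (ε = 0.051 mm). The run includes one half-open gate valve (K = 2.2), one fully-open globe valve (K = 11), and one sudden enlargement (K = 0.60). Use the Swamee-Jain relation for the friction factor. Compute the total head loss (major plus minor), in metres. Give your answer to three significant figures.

V = 4Q/(πD²) = 2.605 m/s; V²/2g = 0.3459 m
Re = 2.22×10^5, ε/D = 3.64×10^-4 → f = 0.01798 (Swamee-Jain)
Major: h_f = f(L/D)·V²/2g = 0.01798·14857·0.3459 = 92.41 m
Minor: ΣK = 13.8; h_m = ΣK·V²/2g = 4.773 m
Total H_L = 92.41 + 4.773 = 97.18 m

H_L ≈ 97.2 m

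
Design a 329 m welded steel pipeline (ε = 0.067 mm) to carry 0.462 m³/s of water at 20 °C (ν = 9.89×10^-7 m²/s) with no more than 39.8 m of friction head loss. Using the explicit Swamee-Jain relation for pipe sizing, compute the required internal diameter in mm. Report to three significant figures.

Swamee-Jain (Type III): D = 0.66·[ε^1.25·(LQ²/(gh_f))^4.75 + ν·Q^9.4·(L/(gh_f))^5.2]^0.04
LQ²/(gh_f) = 0.1799; L/(gh_f) = 0.8426
Term 1 = ε^1.25·(…)^4.75 = 1.75×10^-9; Term 2 = ν·Q^9.4·(…)^5.2 = 2.86×10^-10
D = 0.66·(1.75×10^-9 + 2.86×10^-10)^0.04 = 0.2964 m = 296 mm
Check: V = 6.69 m/s, Re = 2.01×10^6, f = 0.01462, h_f = 37.1 m ≈ 39.8 m ✓

D ≈ 296 mm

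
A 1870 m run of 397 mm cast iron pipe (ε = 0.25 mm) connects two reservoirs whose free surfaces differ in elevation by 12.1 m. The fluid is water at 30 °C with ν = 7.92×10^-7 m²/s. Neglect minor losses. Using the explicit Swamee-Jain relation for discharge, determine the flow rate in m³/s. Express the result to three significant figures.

Q ≈ 0.207 m³/s

Swamee-Jain (Type II): Q = -0.965·√(gD⁵h_f/L)·ln[ε/(3.7D) + √(3.17ν²L/(gD³h_f))]
√(gD⁵h_f/L) = √(9.81·0.397⁵·12.1/1870) = 0.02502
ε/(3.7D) = 1.70×10^-4; √(3.17ν²L/(gD³h_f)) = 2.24×10^-5
Q = -0.965·0.02502·ln(1.926×10^-4) = 0.2066 m³/s
Check: V = 1.67 m/s, Re = 8.36×10^5, f = 0.01821, h_f = 12.2 m ≈ 12.1 m ✓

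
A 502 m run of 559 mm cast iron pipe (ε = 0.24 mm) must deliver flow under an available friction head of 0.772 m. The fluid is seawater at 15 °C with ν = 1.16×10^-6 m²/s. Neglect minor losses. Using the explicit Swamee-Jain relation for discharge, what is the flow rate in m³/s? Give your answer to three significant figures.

Swamee-Jain (Type II): Q = -0.965·√(gD⁵h_f/L)·ln[ε/(3.7D) + √(3.17ν²L/(gD³h_f))]
√(gD⁵h_f/L) = √(9.81·0.559⁵·0.772/502) = 0.02870
ε/(3.7D) = 1.16×10^-4; √(3.17ν²L/(gD³h_f)) = 4.02×10^-5
Q = -0.965·0.02870·ln(1.563×10^-4) = 0.2427 m³/s
Check: V = 0.989 m/s, Re = 4.77×10^5, f = 0.01736, h_f = 0.777 m ≈ 0.772 m ✓

Q ≈ 0.243 m³/s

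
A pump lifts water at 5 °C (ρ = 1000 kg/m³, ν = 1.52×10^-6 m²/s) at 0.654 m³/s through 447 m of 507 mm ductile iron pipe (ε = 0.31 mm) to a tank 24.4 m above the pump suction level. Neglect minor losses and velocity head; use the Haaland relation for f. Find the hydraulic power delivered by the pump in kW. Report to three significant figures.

P_hyd ≈ 211 kW

V = 4Q/(πD²) = 3.239 m/s; Re = 1.08×10^6; ε/D = 6.11×10^-4; f = 0.01787
h_f = f(L/D)V²/2g = 8.426 m
Total head H = z + h_f = 24.4 + 8.426 = 32.83 m
P_hyd = ρgQH = 1000·9.81·0.654·32.83 = 210.6 kW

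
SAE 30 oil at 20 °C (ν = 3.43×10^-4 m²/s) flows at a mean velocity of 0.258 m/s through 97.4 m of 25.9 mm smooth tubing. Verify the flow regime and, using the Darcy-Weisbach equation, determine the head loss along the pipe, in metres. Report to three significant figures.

Re = VD/ν = 0.258·0.02590/3.43×10^-4 = 19.5 → laminar (Re < 2300)
f = 64/Re = 3.285
h_f = f(L/D)V²/(2g) = 3.285·(97.4/0.02590)·0.258²/(2·9.81) = 41.91 m

h_f ≈ 41.9 m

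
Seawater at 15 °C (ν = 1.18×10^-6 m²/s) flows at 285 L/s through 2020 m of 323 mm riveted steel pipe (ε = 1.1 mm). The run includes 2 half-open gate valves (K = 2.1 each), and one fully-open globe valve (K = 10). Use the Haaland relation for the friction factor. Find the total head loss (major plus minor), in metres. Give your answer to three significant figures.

V = 4Q/(πD²) = 3.478 m/s; V²/2g = 0.6166 m
Re = 9.52×10^5, ε/D = 0.00341 → f = 0.02730 (Haaland)
Major: h_f = f(L/D)·V²/2g = 0.02730·6254·0.6166 = 105.3 m
Minor: ΣK = 14.2; h_m = ΣK·V²/2g = 8.756 m
Total H_L = 105.3 + 8.756 = 114.0 m

H_L ≈ 114 m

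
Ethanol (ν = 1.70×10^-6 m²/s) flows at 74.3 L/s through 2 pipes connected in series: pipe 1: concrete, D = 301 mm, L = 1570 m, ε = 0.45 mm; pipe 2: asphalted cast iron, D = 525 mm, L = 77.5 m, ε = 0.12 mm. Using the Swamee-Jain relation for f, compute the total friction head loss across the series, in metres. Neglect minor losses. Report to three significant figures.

H ≈ 6.70 m

Pipe 1: V = 1.044 m/s, Re = 1.85×10^5, ε/D = 0.00150, f = 0.02304, h_1 = f(L/D)V²/2g = 6.679 m
Pipe 2: V = 0.3432 m/s, Re = 1.06×10^5, ε/D = 2.29×10^-4, f = 0.01896, h_2 = f(L/D)V²/2g = 0.01681 m
Series → Q common, losses add: H = Σh = 6.696 m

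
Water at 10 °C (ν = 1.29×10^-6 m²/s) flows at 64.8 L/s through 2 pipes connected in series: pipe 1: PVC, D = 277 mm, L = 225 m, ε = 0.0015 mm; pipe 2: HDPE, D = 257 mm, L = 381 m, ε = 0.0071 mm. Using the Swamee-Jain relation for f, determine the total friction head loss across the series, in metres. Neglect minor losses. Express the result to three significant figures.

Pipe 1: V = 1.075 m/s, Re = 2.31×10^5, ε/D = 5.42×10^-6, f = 0.01516, h_1 = f(L/D)V²/2g = 0.7257 m
Pipe 2: V = 1.249 m/s, Re = 2.49×10^5, ε/D = 2.76×10^-5, f = 0.01518, h_2 = f(L/D)V²/2g = 1.789 m
Series → Q common, losses add: H = Σh = 2.515 m

H ≈ 2.52 m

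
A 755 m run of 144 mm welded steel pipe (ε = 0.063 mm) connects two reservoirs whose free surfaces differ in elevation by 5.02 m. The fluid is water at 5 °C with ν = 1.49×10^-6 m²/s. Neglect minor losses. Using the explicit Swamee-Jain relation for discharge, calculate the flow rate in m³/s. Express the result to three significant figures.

Swamee-Jain (Type II): Q = -0.965·√(gD⁵h_f/L)·ln[ε/(3.7D) + √(3.17ν²L/(gD³h_f))]
√(gD⁵h_f/L) = √(9.81·0.144⁵·5.02/755) = 0.002010
ε/(3.7D) = 1.18×10^-4; √(3.17ν²L/(gD³h_f)) = 1.90×10^-4
Q = -0.965·0.002010·ln(3.083×10^-4) = 0.01568 m³/s
Check: V = 0.963 m/s, Re = 9.30×10^4, f = 0.02034, h_f = 5.04 m ≈ 5.02 m ✓

Q ≈ 0.0157 m³/s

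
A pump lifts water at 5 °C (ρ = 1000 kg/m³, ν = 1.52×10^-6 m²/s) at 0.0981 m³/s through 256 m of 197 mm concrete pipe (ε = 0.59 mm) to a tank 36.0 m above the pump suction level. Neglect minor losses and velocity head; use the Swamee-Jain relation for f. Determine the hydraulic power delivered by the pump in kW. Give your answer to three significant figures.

V = 4Q/(πD²) = 3.218 m/s; Re = 4.17×10^5; ε/D = 0.00299; f = 0.02660
h_f = f(L/D)V²/2g = 18.25 m
Total head H = z + h_f = 36.0 + 18.25 = 54.25 m
P_hyd = ρgQH = 1000·9.81·0.0981·54.25 = 52.21 kW

P_hyd ≈ 52.2 kW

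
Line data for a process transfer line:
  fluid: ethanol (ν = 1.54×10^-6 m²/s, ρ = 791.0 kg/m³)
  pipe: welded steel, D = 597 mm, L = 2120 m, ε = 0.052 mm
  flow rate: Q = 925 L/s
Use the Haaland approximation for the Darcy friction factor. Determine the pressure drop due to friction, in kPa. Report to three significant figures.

Δp ≈ 197 kPa

V = 4Q/(πD²) = 4·0.925/(π·0.597²) = 3.304 m/s
Re = VD/ν = 3.304·0.597/1.54×10^-6 = 1.28×10^6 → turbulent
ε/D = 0.052/597 = 8.71×10^-5
Haaland: f = 0.01287
h_f = f(L/D)V²/(2g) = 0.01287·(2120/0.597)·3.304²/(2·9.81) = 25.44 m
Δp = ρg·h_f = 791.0·9.81·25.44 = 197.4 kPa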